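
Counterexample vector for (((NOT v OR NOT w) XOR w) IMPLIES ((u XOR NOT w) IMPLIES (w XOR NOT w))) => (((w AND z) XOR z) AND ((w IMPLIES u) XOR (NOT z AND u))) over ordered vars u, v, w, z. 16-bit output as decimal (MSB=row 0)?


F1 = (((NOT v OR NOT w) XOR w) IMPLIES ((u XOR NOT w) IMPLIES (w XOR NOT w)))
F2 = (((w AND z) XOR z) AND ((w IMPLIES u) XOR (NOT z AND u)))
Counterexample to F1=>F2 is where F1=1 and F2=0.
Evaluate each row (bits = u,v,w,z, MSB first):
  row 0 [0000]: F1=1 F2=0 -> F1&~F2 -> 1
  row 1 [0001]: F1=1 F2=1 -> F1&~F2 -> 0
  row 2 [0010]: F1=1 F2=0 -> F1&~F2 -> 1
  row 3 [0011]: F1=1 F2=0 -> F1&~F2 -> 1
  row 4 [0100]: F1=1 F2=0 -> F1&~F2 -> 1
  row 5 [0101]: F1=1 F2=1 -> F1&~F2 -> 0
  row 6 [0110]: F1=1 F2=0 -> F1&~F2 -> 1
  row 7 [0111]: F1=1 F2=0 -> F1&~F2 -> 1
  row 8 [1000]: F1=1 F2=0 -> F1&~F2 -> 1
  row 9 [1001]: F1=1 F2=1 -> F1&~F2 -> 0
  row 10 [1010]: F1=1 F2=0 -> F1&~F2 -> 1
  row 11 [1011]: F1=1 F2=0 -> F1&~F2 -> 1
  row 12 [1100]: F1=1 F2=0 -> F1&~F2 -> 1
  row 13 [1101]: F1=1 F2=1 -> F1&~F2 -> 0
  row 14 [1110]: F1=1 F2=0 -> F1&~F2 -> 1
  row 15 [1111]: F1=1 F2=0 -> F1&~F2 -> 1
Full result column, 4 rows per line (u,v fixed per line; w,z runs 00..11 left to right):
  rows 0-3 [u,v=00]: 1011  = hex B
  rows 4-7 [u,v=01]: 1011  = hex B
  rows 8-11 [u,v=10]: 1011  = hex B
  rows 12-15 [u,v=11]: 1011  = hex B
Counterexample vector (row 0 .. row 15) = 1011101110111011
Output column grouped in 4s = 1011 1011 1011 1011 = 0xBBBB
Convert to decimal digit by digit (value = value*16 + digit):
  B -> 11
  11*16 + 11 (B) = 187
  187*16 + 11 (B) = 3003
  3003*16 + 11 (B) = 48059
Decimal = 48059

48059


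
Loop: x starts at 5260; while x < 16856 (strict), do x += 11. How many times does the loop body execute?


Step 1: x goes from 5260 toward 16856 by 11; the body runs while x<16856, so iterations = ceil((bound-start)/step)
Step 2: Distance=11596
Step 3: ceil(11596/11)=1055

1055


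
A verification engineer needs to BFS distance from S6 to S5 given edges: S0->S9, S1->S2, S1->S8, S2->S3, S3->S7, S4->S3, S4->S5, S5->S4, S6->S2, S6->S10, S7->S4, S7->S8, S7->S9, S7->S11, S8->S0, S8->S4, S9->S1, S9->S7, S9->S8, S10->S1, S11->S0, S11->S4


BFS layer-by-layer from S6:
  dist 0: {S6}
  dist 1: {S2, S10}
  dist 2: {S1, S3}
  dist 3: {S7, S8}
  dist 4: {S0, S4, S9, S11}
  dist 5: {S5}
  -> S5 reached at distance 5
Shortest path length = 5

5


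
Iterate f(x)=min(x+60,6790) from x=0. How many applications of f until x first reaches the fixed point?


Step 1: x=0, cap=6790, increment=60
Step 2: x grows by 60 each step until capped at 6790; fixed point is x=6790
Step 3: iterations = ceil(6790/60) = 114

114


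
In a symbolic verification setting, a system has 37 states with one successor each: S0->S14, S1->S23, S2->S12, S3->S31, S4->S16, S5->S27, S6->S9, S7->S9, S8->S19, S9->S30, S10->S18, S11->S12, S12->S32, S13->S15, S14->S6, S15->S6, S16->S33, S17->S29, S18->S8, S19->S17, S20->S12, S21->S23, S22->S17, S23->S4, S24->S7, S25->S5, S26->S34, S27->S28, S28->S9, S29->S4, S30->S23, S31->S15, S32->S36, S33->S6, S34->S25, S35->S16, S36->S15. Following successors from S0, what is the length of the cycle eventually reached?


Trace from S0 until a state repeats:
  S0 -> S14 -> S6 -> S9 -> S30 -> S23 -> S4 -> S16 -> S33 -> S6
S6 first seen at step 2, revisited at step 9.
Cycle length = 9 - 2 = 7

7


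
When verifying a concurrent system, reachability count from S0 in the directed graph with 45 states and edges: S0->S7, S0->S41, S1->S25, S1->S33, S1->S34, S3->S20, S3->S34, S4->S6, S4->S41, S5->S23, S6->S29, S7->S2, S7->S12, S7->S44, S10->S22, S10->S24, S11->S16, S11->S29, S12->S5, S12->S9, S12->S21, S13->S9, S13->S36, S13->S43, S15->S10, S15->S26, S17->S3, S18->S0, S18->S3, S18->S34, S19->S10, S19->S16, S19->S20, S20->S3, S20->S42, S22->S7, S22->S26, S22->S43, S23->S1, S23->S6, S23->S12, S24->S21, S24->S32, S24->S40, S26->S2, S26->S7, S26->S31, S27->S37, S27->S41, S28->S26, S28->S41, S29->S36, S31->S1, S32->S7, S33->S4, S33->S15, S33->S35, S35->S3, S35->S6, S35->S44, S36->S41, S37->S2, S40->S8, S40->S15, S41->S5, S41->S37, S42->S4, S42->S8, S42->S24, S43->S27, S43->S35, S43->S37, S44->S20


BFS from S0:
  layer 0: {S0}
  layer 1: {S7, S41}
  layer 2: {S2, S5, S12, S37, S44}
  layer 3: {S9, S20, S21, S23}
  layer 4: {S1, S3, S6, S42}
  layer 5: {S4, S8, S24, S25, S29, S33, S34}
  layer 6: {S15, S32, S35, S36, S40}
  layer 7: {S10, S26}
  layer 8: {S22, S31}
  layer 9: {S43}
  layer 10: {S27}
Reachable set: {S0, S1, S2, S3, S4, S5, S6, S7, S8, S9, S10, S12, S15, S20, S21, S22, S23, S24, S25, S26, S27, S29, S31, S32, S33, S34, S35, S36, S37, S40, S41, S42, S43, S44}
Count = 34

34


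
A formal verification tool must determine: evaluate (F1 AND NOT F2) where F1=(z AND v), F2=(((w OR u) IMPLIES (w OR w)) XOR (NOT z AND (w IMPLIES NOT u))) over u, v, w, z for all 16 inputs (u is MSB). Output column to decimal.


F1 = (z AND v)
F2 = (((w OR u) IMPLIES (w OR w)) XOR (NOT z AND (w IMPLIES NOT u)))
Counterexample to F1=>F2 is where F1=1 and F2=0.
Evaluate each row (bits = u,v,w,z, MSB first):
  row 0 [0000]: F1=0 F2=0 -> F1&~F2 -> 0
  row 1 [0001]: F1=0 F2=1 -> F1&~F2 -> 0
  row 2 [0010]: F1=0 F2=0 -> F1&~F2 -> 0
  row 3 [0011]: F1=0 F2=1 -> F1&~F2 -> 0
  row 4 [0100]: F1=0 F2=0 -> F1&~F2 -> 0
  row 5 [0101]: F1=1 F2=1 -> F1&~F2 -> 0
  row 6 [0110]: F1=0 F2=0 -> F1&~F2 -> 0
  row 7 [0111]: F1=1 F2=1 -> F1&~F2 -> 0
  row 8 [1000]: F1=0 F2=1 -> F1&~F2 -> 0
  row 9 [1001]: F1=0 F2=0 -> F1&~F2 -> 0
  row 10 [1010]: F1=0 F2=1 -> F1&~F2 -> 0
  row 11 [1011]: F1=0 F2=1 -> F1&~F2 -> 0
  row 12 [1100]: F1=0 F2=1 -> F1&~F2 -> 0
  row 13 [1101]: F1=1 F2=0 -> F1&~F2 -> 1
  row 14 [1110]: F1=0 F2=1 -> F1&~F2 -> 0
  row 15 [1111]: F1=1 F2=1 -> F1&~F2 -> 0
Full result column, 4 rows per line (u,v fixed per line; w,z runs 00..11 left to right):
  rows 0-3 [u,v=00]: 0000  = hex 0
  rows 4-7 [u,v=01]: 0000  = hex 0
  rows 8-11 [u,v=10]: 0000  = hex 0
  rows 12-15 [u,v=11]: 0100  = hex 4
Counterexample vector (row 0 .. row 15) = 0000000000000100
Output column grouped in 4s = 0000 0000 0000 0100 = 0x0004
Convert to decimal digit by digit (value = value*16 + digit):
  0 -> 0
  0*16 + 0 = 0
  0*16 + 0 = 0
  0*16 + 4 = 4
Decimal = 4

4


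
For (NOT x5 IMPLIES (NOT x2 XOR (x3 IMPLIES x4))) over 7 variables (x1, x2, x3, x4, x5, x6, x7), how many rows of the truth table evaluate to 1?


Formula: (NOT x5 IMPLIES (NOT x2 XOR (x3 IMPLIES x4))) over 7 vars (128 rows)
Evaluate each row (x1, x2, x3, x4, x5, x6, x7 as bits, MSB first):
  row 0 [0000000]: (NOT 0 IMPLIES (NOT 0 XOR (0 IMPLIES 0))) -> 0
  row 1 [0000001]: (NOT 0 IMPLIES (NOT 0 XOR (0 IMPLIES 0))) -> 0
  row 2 [0000010]: (NOT 0 IMPLIES (NOT 0 XOR (0 IMPLIES 0))) -> 0
  row 3 [0000011]: (NOT 0 IMPLIES (NOT 0 XOR (0 IMPLIES 0))) -> 0
  row 4 [0000100]: (NOT 1 IMPLIES (NOT 0 XOR (0 IMPLIES 0))) -> 1
  (every remaining row is evaluated the same way; all 128 results are listed next)
Full result column, 8 rows per line (x1,x2,x3,x4 fixed per line; x5,x6,x7 runs 000..111 left to right):
  rows 0-7 [x1,x2,x3,x4=0000]: 00001111  (ones: 4)
  rows 8-15 [x1,x2,x3,x4=0001]: 00001111  (ones: 4)
  rows 16-23 [x1,x2,x3,x4=0010]: 11111111  (ones: 8)
  rows 24-31 [x1,x2,x3,x4=0011]: 00001111  (ones: 4)
  rows 32-39 [x1,x2,x3,x4=0100]: 11111111  (ones: 8)
  rows 40-47 [x1,x2,x3,x4=0101]: 11111111  (ones: 8)
  rows 48-55 [x1,x2,x3,x4=0110]: 00001111  (ones: 4)
  rows 56-63 [x1,x2,x3,x4=0111]: 11111111  (ones: 8)
  rows 64-71 [x1,x2,x3,x4=1000]: 00001111  (ones: 4)
  rows 72-79 [x1,x2,x3,x4=1001]: 00001111  (ones: 4)
  rows 80-87 [x1,x2,x3,x4=1010]: 11111111  (ones: 8)
  rows 88-95 [x1,x2,x3,x4=1011]: 00001111  (ones: 4)
  rows 96-103 [x1,x2,x3,x4=1100]: 11111111  (ones: 8)
  rows 104-111 [x1,x2,x3,x4=1101]: 11111111  (ones: 8)
  rows 112-119 [x1,x2,x3,x4=1110]: 00001111  (ones: 4)
  rows 120-127 [x1,x2,x3,x4=1111]: 11111111  (ones: 8)
Count of 1-rows = 4+4+8+4+8+8+4+8+4+4+8+4+8+8+4+8 = 96

96


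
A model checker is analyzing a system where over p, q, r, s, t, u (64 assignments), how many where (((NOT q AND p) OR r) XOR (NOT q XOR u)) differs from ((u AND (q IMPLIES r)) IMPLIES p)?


F1 = (((NOT q AND p) OR r) XOR (NOT q XOR u))
F2 = ((u AND (q IMPLIES r)) IMPLIES p)
Evaluate both on each of 64 rows (bits = p,q,r,s,t,u):
  row 0 [000000]: F1=1 F2=1 -> 0
  row 1 [000001]: F1=0 F2=0 -> 0
  row 2 [000010]: F1=1 F2=1 -> 0
  row 3 [000011]: F1=0 F2=0 -> 0
  row 4 [000100]: F1=1 F2=1 -> 0
  (every remaining row is evaluated the same way; all 64 results are listed next)
Full result column, 8 rows per line (p,q,r fixed per line; s,t,u runs 000..111 left to right):
  rows 0-7 [p,q,r=000]: 00000000  (ones: 0)
  rows 8-15 [p,q,r=001]: 11111111  (ones: 8)
  rows 16-23 [p,q,r=010]: 10101010  (ones: 4)
  rows 24-31 [p,q,r=011]: 00000000  (ones: 0)
  rows 32-39 [p,q,r=100]: 10101010  (ones: 4)
  rows 40-47 [p,q,r=101]: 10101010  (ones: 4)
  rows 48-55 [p,q,r=110]: 10101010  (ones: 4)
  rows 56-63 [p,q,r=111]: 01010101  (ones: 4)
Disagreements = 0+8+4+0+4+4+4+4 = 28

28


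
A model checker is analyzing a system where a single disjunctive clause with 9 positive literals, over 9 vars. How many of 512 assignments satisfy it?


Step 1: Total=2^9=512
Step 2: Unsat when all 9 false: 2^0=1
Step 3: Sat=512-1=511

511


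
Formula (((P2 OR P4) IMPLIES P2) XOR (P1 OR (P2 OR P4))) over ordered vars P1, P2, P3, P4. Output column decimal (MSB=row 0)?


Formula: (((P2 OR P4) IMPLIES P2) XOR (P1 OR (P2 OR P4))) over P1, P2, P3, P4 (16 rows)
Evaluate each row (bits = P1,P2,P3,P4, MSB first):
  row 0 [0000]: (((0 OR 0) IMPLIES 0) XOR (0 OR (0 OR 0))) -> 1
  row 1 [0001]: (((0 OR 1) IMPLIES 0) XOR (0 OR (0 OR 1))) -> 1
  row 2 [0010]: (((0 OR 0) IMPLIES 0) XOR (0 OR (0 OR 0))) -> 1
  row 3 [0011]: (((0 OR 1) IMPLIES 0) XOR (0 OR (0 OR 1))) -> 1
  row 4 [0100]: (((1 OR 0) IMPLIES 1) XOR (0 OR (1 OR 0))) -> 0
  row 5 [0101]: (((1 OR 1) IMPLIES 1) XOR (0 OR (1 OR 1))) -> 0
  row 6 [0110]: (((1 OR 0) IMPLIES 1) XOR (0 OR (1 OR 0))) -> 0
  row 7 [0111]: (((1 OR 1) IMPLIES 1) XOR (0 OR (1 OR 1))) -> 0
  row 8 [1000]: (((0 OR 0) IMPLIES 0) XOR (1 OR (0 OR 0))) -> 0
  row 9 [1001]: (((0 OR 1) IMPLIES 0) XOR (1 OR (0 OR 1))) -> 1
  row 10 [1010]: (((0 OR 0) IMPLIES 0) XOR (1 OR (0 OR 0))) -> 0
  row 11 [1011]: (((0 OR 1) IMPLIES 0) XOR (1 OR (0 OR 1))) -> 1
  row 12 [1100]: (((1 OR 0) IMPLIES 1) XOR (1 OR (1 OR 0))) -> 0
  row 13 [1101]: (((1 OR 1) IMPLIES 1) XOR (1 OR (1 OR 1))) -> 0
  row 14 [1110]: (((1 OR 0) IMPLIES 1) XOR (1 OR (1 OR 0))) -> 0
  row 15 [1111]: (((1 OR 1) IMPLIES 1) XOR (1 OR (1 OR 1))) -> 0
Full result column, 4 rows per line (P1,P2 fixed per line; P3,P4 runs 00..11 left to right):
  rows 0-3 [P1,P2=00]: 1111  = hex F
  rows 4-7 [P1,P2=01]: 0000  = hex 0
  rows 8-11 [P1,P2=10]: 0101  = hex 5
  rows 12-15 [P1,P2=11]: 0000  = hex 0
Output column (row 0 .. row 15) = 1111000001010000
Output column grouped in 4s = 1111 0000 0101 0000 = 0xF050
Convert to decimal digit by digit (value = value*16 + digit):
  F -> 15
  15*16 + 0 = 240
  240*16 + 5 = 3845
  3845*16 + 0 = 61520
Decimal = 61520

61520


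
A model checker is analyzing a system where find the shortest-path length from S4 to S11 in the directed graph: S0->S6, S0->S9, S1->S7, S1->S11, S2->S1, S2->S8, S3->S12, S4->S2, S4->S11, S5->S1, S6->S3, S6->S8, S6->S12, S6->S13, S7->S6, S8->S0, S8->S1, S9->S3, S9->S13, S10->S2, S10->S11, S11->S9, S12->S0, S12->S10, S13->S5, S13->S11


BFS layer-by-layer from S4:
  dist 0: {S4}
  dist 1: {S2, S11}
  -> S11 reached at distance 1
Shortest path length = 1

1


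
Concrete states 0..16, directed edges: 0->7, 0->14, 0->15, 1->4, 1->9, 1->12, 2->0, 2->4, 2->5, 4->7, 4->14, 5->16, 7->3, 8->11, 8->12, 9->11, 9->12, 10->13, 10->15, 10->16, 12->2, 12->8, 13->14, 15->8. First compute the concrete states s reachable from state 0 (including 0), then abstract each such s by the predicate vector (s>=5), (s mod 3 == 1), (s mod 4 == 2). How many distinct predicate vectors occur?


BFS from 0:
Concrete reachable: {0, 2, 3, 4, 5, 7, 8, 11, 12, 14, 15, 16}
Abstract via predicates (s>=5), (s mod 3 == 1), (s mod 4 == 2):
  (0,0,0) <- {0, 3}
  (0,0,1) <- {2}
  (0,1,0) <- {4}
  (1,0,0) <- {5, 8, 11, 12, 15}
  (1,0,1) <- {14}
  (1,1,0) <- {7, 16}
Distinct abstract states = 6

6


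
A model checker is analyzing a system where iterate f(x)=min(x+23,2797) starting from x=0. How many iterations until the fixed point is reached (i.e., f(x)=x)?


Step 1: x=0, cap=2797, increment=23
Step 2: x grows by 23 each step until capped at 2797; fixed point is x=2797
Step 3: iterations = ceil(2797/23) = 122

122


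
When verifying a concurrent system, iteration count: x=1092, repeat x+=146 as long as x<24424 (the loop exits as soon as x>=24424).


Step 1: x goes from 1092 toward 24424 by 146; the body runs while x<24424, so iterations = ceil((bound-start)/step)
Step 2: Distance=23332
Step 3: ceil(23332/146)=160

160


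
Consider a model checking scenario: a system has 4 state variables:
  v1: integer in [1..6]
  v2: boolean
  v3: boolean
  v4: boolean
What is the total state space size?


State space = product of domain sizes of all variables.
Domain sizes:
  v1 (integer in [1..6]): 6
  v2 (boolean): 2
  v3 (boolean): 2
  v4 (boolean): 2
Product = 6 * 2 * 2 * 2 = 48

48


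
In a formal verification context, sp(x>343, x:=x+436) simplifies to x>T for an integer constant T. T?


Formula: sp(P, x:=E) = exists old_x. (x = E[old_x/x]) AND P[old_x/x] (old_x is the value of x before the assignment; eliminate old_x by solving x = E[old_x/x] for old_x)
Step 1: Precondition P: x>343, i.e. old_x > 343
Step 2: Assignment gives x = old_x + 436, so old_x = x - 436
Step 3: Substitute into P: x - 436 > 343
Step 4: Simplify: x > 343+436 = 779

779


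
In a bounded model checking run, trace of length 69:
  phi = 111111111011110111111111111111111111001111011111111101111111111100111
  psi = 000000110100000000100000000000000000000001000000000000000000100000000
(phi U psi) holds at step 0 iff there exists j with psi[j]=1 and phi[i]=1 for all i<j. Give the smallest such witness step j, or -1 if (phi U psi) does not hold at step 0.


(phi U psi) at 0: need smallest j with psi[j]=1 and phi[i]=1 for all i in [0,j).
Scan from step 0:
  step 0: phi=1, psi=0 -> continue
  step 1: phi=1, psi=0 -> continue
  step 2: phi=1, psi=0 -> continue
  step 3: phi=1, psi=0 -> continue
  step 6: psi=1 and phi held for [0,6) -> witness found
Witness step = 6

6


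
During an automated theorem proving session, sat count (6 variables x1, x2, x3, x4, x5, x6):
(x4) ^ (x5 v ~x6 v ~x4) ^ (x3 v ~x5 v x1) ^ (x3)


CNF with 4 clauses over 6 vars (64 assignments).
An assignment satisfies CNF iff every clause has >=1 true literal.
Check each row (bits = x1,x2,x3,x4,x5,x6; clause T/F shown):
  row 0 [000000]: clauses=FTTF -> 0
  row 1 [000001]: clauses=FTTF -> 0
  row 2 [000010]: clauses=FTFF -> 0
  row 3 [000011]: clauses=FTFF -> 0
  row 4 [000100]: clauses=TTTF -> 0
  (every remaining row is evaluated the same way; all 64 results are listed next)
Full result column, 8 rows per line (x1,x2,x3 fixed per line; x4,x5,x6 runs 000..111 left to right):
  rows 0-7 [x1,x2,x3=000]: 00000000  (ones: 0)
  rows 8-15 [x1,x2,x3=001]: 00001011  (ones: 3)
  rows 16-23 [x1,x2,x3=010]: 00000000  (ones: 0)
  rows 24-31 [x1,x2,x3=011]: 00001011  (ones: 3)
  rows 32-39 [x1,x2,x3=100]: 00000000  (ones: 0)
  rows 40-47 [x1,x2,x3=101]: 00001011  (ones: 3)
  rows 48-55 [x1,x2,x3=110]: 00000000  (ones: 0)
  rows 56-63 [x1,x2,x3=111]: 00001011  (ones: 3)
Satisfying assignments = 0+3+0+3+0+3+0+3 = 12

12


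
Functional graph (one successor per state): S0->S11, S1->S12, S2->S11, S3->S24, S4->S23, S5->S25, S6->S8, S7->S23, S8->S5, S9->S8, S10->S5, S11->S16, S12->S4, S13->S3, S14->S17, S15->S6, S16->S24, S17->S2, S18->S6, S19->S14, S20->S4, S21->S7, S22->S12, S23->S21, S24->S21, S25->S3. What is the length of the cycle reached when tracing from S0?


Trace from S0 until a state repeats:
  S0 -> S11 -> S16 -> S24 -> S21 -> S7 -> S23 -> S21
S21 first seen at step 4, revisited at step 7.
Cycle length = 7 - 4 = 3

3


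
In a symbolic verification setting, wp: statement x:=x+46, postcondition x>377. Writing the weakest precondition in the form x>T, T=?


Formula: wp(x:=E, P) = P[E/x] (substitute E for x in postcondition)
Step 1: Postcondition: x>377
Step 2: Substitute x+46 for x: x+46>377
Step 3: Solve for x: x > 377-46 = 331

331


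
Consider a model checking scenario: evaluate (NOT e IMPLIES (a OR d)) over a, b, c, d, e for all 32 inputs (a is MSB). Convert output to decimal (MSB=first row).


Formula: (NOT e IMPLIES (a OR d)) over a, b, c, d, e (32 rows)
Evaluate each row (bits = a,b,c,d,e, MSB first):
  row 0 [00000]: (NOT 0 IMPLIES (0 OR 0)) -> 0
  row 1 [00001]: (NOT 1 IMPLIES (0 OR 0)) -> 1
  row 2 [00010]: (NOT 0 IMPLIES (0 OR 1)) -> 1
  row 3 [00011]: (NOT 1 IMPLIES (0 OR 1)) -> 1
  row 4 [00100]: (NOT 0 IMPLIES (0 OR 0)) -> 0
  row 5 [00101]: (NOT 1 IMPLIES (0 OR 0)) -> 1
  row 6 [00110]: (NOT 0 IMPLIES (0 OR 1)) -> 1
  row 7 [00111]: (NOT 1 IMPLIES (0 OR 1)) -> 1
  row 8 [01000]: (NOT 0 IMPLIES (0 OR 0)) -> 0
  row 9 [01001]: (NOT 1 IMPLIES (0 OR 0)) -> 1
  row 10 [01010]: (NOT 0 IMPLIES (0 OR 1)) -> 1
  row 11 [01011]: (NOT 1 IMPLIES (0 OR 1)) -> 1
  row 12 [01100]: (NOT 0 IMPLIES (0 OR 0)) -> 0
  row 13 [01101]: (NOT 1 IMPLIES (0 OR 0)) -> 1
  row 14 [01110]: (NOT 0 IMPLIES (0 OR 1)) -> 1
  row 15 [01111]: (NOT 1 IMPLIES (0 OR 1)) -> 1
  row 16 [10000]: (NOT 0 IMPLIES (1 OR 0)) -> 1
  row 17 [10001]: (NOT 1 IMPLIES (1 OR 0)) -> 1
  row 18 [10010]: (NOT 0 IMPLIES (1 OR 1)) -> 1
  row 19 [10011]: (NOT 1 IMPLIES (1 OR 1)) -> 1
  row 20 [10100]: (NOT 0 IMPLIES (1 OR 0)) -> 1
  row 21 [10101]: (NOT 1 IMPLIES (1 OR 0)) -> 1
  row 22 [10110]: (NOT 0 IMPLIES (1 OR 1)) -> 1
  row 23 [10111]: (NOT 1 IMPLIES (1 OR 1)) -> 1
  row 24 [11000]: (NOT 0 IMPLIES (1 OR 0)) -> 1
  row 25 [11001]: (NOT 1 IMPLIES (1 OR 0)) -> 1
  row 26 [11010]: (NOT 0 IMPLIES (1 OR 1)) -> 1
  row 27 [11011]: (NOT 1 IMPLIES (1 OR 1)) -> 1
  row 28 [11100]: (NOT 0 IMPLIES (1 OR 0)) -> 1
  row 29 [11101]: (NOT 1 IMPLIES (1 OR 0)) -> 1
  row 30 [11110]: (NOT 0 IMPLIES (1 OR 1)) -> 1
  row 31 [11111]: (NOT 1 IMPLIES (1 OR 1)) -> 1
Full result column, 4 rows per line (a,b,c fixed per line; d,e runs 00..11 left to right):
  rows 0-3 [a,b,c=000]: 0111  = hex 7
  rows 4-7 [a,b,c=001]: 0111  = hex 7
  rows 8-11 [a,b,c=010]: 0111  = hex 7
  rows 12-15 [a,b,c=011]: 0111  = hex 7
  rows 16-19 [a,b,c=100]: 1111  = hex F
  rows 20-23 [a,b,c=101]: 1111  = hex F
  rows 24-27 [a,b,c=110]: 1111  = hex F
  rows 28-31 [a,b,c=111]: 1111  = hex F
Output column (row 0 .. row 31) = 01110111011101111111111111111111
Output column grouped in 4s = 0111 0111 0111 0111 1111 1111 1111 1111 = 0x7777FFFF
Convert to decimal digit by digit (value = value*16 + digit):
  7 -> 7
  7*16 + 7 = 119
  119*16 + 7 = 1911
  1911*16 + 7 = 30583
  30583*16 + 15 (F) = 489343
  489343*16 + 15 (F) = 7829503
  7829503*16 + 15 (F) = 125272063
  125272063*16 + 15 (F) = 2004353023
Decimal = 2004353023

2004353023


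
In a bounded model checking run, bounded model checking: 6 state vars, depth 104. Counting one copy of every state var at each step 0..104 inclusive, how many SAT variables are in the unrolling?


BMC unrolls to depth k, creating one copy of each state var for steps 0..k.
Step count = 104 + 1 = 105 (steps 0 through 104)
Vars per step = 6
Total = 6 * 105 = 630

630


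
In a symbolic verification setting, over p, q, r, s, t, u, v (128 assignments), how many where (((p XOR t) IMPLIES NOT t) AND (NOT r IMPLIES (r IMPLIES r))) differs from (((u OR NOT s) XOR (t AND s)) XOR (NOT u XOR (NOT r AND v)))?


F1 = (((p XOR t) IMPLIES NOT t) AND (NOT r IMPLIES (r IMPLIES r)))
F2 = (((u OR NOT s) XOR (t AND s)) XOR (NOT u XOR (NOT r AND v)))
Evaluate both on each of 128 rows (bits = p,q,r,s,t,u,v):
  row 0 [0000000]: F1=1 F2=0 (differ) -> 1
  row 1 [0000001]: F1=1 F2=1 -> 0
  row 2 [0000010]: F1=1 F2=1 -> 0
  row 3 [0000011]: F1=1 F2=0 (differ) -> 1
  row 4 [0000100]: F1=0 F2=0 -> 0
  (every remaining row is evaluated the same way; all 128 results are listed next)
Full result column, 8 rows per line (p,q,r,s fixed per line; t,u,v runs 000..111 left to right):
  rows 0-7 [p,q,r,s=0000]: 10010110  (ones: 4)
  rows 8-15 [p,q,r,s=0001]: 01010101  (ones: 4)
  rows 16-23 [p,q,r,s=0010]: 11000011  (ones: 4)
  rows 24-31 [p,q,r,s=0011]: 00000000  (ones: 0)
  rows 32-39 [p,q,r,s=0100]: 10010110  (ones: 4)
  rows 40-47 [p,q,r,s=0101]: 01010101  (ones: 4)
  rows 48-55 [p,q,r,s=0110]: 11000011  (ones: 4)
  rows 56-63 [p,q,r,s=0111]: 00000000  (ones: 0)
  rows 64-71 [p,q,r,s=1000]: 10011001  (ones: 4)
  rows 72-79 [p,q,r,s=1001]: 01011010  (ones: 4)
  rows 80-87 [p,q,r,s=1010]: 11001100  (ones: 4)
  rows 88-95 [p,q,r,s=1011]: 00001111  (ones: 4)
  rows 96-103 [p,q,r,s=1100]: 10011001  (ones: 4)
  rows 104-111 [p,q,r,s=1101]: 01011010  (ones: 4)
  rows 112-119 [p,q,r,s=1110]: 11001100  (ones: 4)
  rows 120-127 [p,q,r,s=1111]: 00001111  (ones: 4)
Disagreements = 4+4+4+0+4+4+4+0+4+4+4+4+4+4+4+4 = 56

56


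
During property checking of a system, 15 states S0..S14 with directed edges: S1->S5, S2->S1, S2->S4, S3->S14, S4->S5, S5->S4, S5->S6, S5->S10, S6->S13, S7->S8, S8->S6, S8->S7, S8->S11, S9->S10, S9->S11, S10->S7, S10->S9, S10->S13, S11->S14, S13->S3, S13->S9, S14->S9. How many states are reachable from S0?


BFS from S0:
  layer 0: {S0}
Reachable set: {S0}
Count = 1

1


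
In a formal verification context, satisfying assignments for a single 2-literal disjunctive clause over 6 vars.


Step 1: Total=2^6=64
Step 2: Unsat when all 2 false: 2^4=16
Step 3: Sat=64-16=48

48


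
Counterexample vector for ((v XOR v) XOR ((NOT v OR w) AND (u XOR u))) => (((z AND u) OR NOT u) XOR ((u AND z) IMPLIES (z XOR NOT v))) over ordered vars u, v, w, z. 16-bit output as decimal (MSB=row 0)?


F1 = ((v XOR v) XOR ((NOT v OR w) AND (u XOR u)))
F2 = (((z AND u) OR NOT u) XOR ((u AND z) IMPLIES (z XOR NOT v)))
Counterexample to F1=>F2 is where F1=1 and F2=0.
Evaluate each row (bits = u,v,w,z, MSB first):
  row 0 [0000]: F1=0 F2=0 -> F1&~F2 -> 0
  row 1 [0001]: F1=0 F2=0 -> F1&~F2 -> 0
  row 2 [0010]: F1=0 F2=0 -> F1&~F2 -> 0
  row 3 [0011]: F1=0 F2=0 -> F1&~F2 -> 0
  row 4 [0100]: F1=0 F2=0 -> F1&~F2 -> 0
  row 5 [0101]: F1=0 F2=0 -> F1&~F2 -> 0
  row 6 [0110]: F1=0 F2=0 -> F1&~F2 -> 0
  row 7 [0111]: F1=0 F2=0 -> F1&~F2 -> 0
  row 8 [1000]: F1=0 F2=1 -> F1&~F2 -> 0
  row 9 [1001]: F1=0 F2=1 -> F1&~F2 -> 0
  row 10 [1010]: F1=0 F2=1 -> F1&~F2 -> 0
  row 11 [1011]: F1=0 F2=1 -> F1&~F2 -> 0
  row 12 [1100]: F1=0 F2=1 -> F1&~F2 -> 0
  row 13 [1101]: F1=0 F2=0 -> F1&~F2 -> 0
  row 14 [1110]: F1=0 F2=1 -> F1&~F2 -> 0
  row 15 [1111]: F1=0 F2=0 -> F1&~F2 -> 0
Full result column, 4 rows per line (u,v fixed per line; w,z runs 00..11 left to right):
  rows 0-3 [u,v=00]: 0000  = hex 0
  rows 4-7 [u,v=01]: 0000  = hex 0
  rows 8-11 [u,v=10]: 0000  = hex 0
  rows 12-15 [u,v=11]: 0000  = hex 0
Counterexample vector (row 0 .. row 15) = 0000000000000000
Output column grouped in 4s = 0000 0000 0000 0000 = 0x0000
Convert to decimal digit by digit (value = value*16 + digit):
  0 -> 0
  0*16 + 0 = 0
  0*16 + 0 = 0
  0*16 + 0 = 0
Decimal = 0

0


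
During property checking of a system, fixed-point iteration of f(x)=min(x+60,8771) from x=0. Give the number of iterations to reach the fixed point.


Step 1: x=0, cap=8771, increment=60
Step 2: x grows by 60 each step until capped at 8771; fixed point is x=8771
Step 3: iterations = ceil(8771/60) = 147

147


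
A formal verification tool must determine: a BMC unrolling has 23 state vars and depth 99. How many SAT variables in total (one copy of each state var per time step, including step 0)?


BMC unrolls to depth k, creating one copy of each state var for steps 0..k.
Step count = 99 + 1 = 100 (steps 0 through 99)
Vars per step = 23
Total = 23 * 100 = 2300

2300


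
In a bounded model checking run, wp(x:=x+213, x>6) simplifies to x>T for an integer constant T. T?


Formula: wp(x:=E, P) = P[E/x] (substitute E for x in postcondition)
Step 1: Postcondition: x>6
Step 2: Substitute x+213 for x: x+213>6
Step 3: Solve for x: x > 6-213 = -207

-207


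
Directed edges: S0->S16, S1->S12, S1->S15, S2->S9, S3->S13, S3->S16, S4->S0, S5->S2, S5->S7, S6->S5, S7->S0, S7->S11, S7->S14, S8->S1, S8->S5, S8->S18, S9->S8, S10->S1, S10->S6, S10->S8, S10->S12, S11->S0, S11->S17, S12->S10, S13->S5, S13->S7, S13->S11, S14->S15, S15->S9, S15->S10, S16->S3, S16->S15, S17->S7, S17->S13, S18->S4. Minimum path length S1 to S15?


BFS layer-by-layer from S1:
  dist 0: {S1}
  dist 1: {S12, S15}
  -> S15 reached at distance 1
Shortest path length = 1

1


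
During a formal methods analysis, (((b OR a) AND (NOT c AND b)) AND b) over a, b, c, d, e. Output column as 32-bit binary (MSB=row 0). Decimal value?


Formula: (((b OR a) AND (NOT c AND b)) AND b) over a, b, c, d, e (32 rows)
Evaluate each row (bits = a,b,c,d,e, MSB first):
  row 0 [00000]: (((0 OR 0) AND (NOT 0 AND 0)) AND 0) -> 0
  row 1 [00001]: (((0 OR 0) AND (NOT 0 AND 0)) AND 0) -> 0
  row 2 [00010]: (((0 OR 0) AND (NOT 0 AND 0)) AND 0) -> 0
  row 3 [00011]: (((0 OR 0) AND (NOT 0 AND 0)) AND 0) -> 0
  row 4 [00100]: (((0 OR 0) AND (NOT 1 AND 0)) AND 0) -> 0
  row 5 [00101]: (((0 OR 0) AND (NOT 1 AND 0)) AND 0) -> 0
  row 6 [00110]: (((0 OR 0) AND (NOT 1 AND 0)) AND 0) -> 0
  row 7 [00111]: (((0 OR 0) AND (NOT 1 AND 0)) AND 0) -> 0
  row 8 [01000]: (((1 OR 0) AND (NOT 0 AND 1)) AND 1) -> 1
  row 9 [01001]: (((1 OR 0) AND (NOT 0 AND 1)) AND 1) -> 1
  row 10 [01010]: (((1 OR 0) AND (NOT 0 AND 1)) AND 1) -> 1
  row 11 [01011]: (((1 OR 0) AND (NOT 0 AND 1)) AND 1) -> 1
  row 12 [01100]: (((1 OR 0) AND (NOT 1 AND 1)) AND 1) -> 0
  row 13 [01101]: (((1 OR 0) AND (NOT 1 AND 1)) AND 1) -> 0
  row 14 [01110]: (((1 OR 0) AND (NOT 1 AND 1)) AND 1) -> 0
  row 15 [01111]: (((1 OR 0) AND (NOT 1 AND 1)) AND 1) -> 0
  row 16 [10000]: (((0 OR 1) AND (NOT 0 AND 0)) AND 0) -> 0
  row 17 [10001]: (((0 OR 1) AND (NOT 0 AND 0)) AND 0) -> 0
  row 18 [10010]: (((0 OR 1) AND (NOT 0 AND 0)) AND 0) -> 0
  row 19 [10011]: (((0 OR 1) AND (NOT 0 AND 0)) AND 0) -> 0
  row 20 [10100]: (((0 OR 1) AND (NOT 1 AND 0)) AND 0) -> 0
  row 21 [10101]: (((0 OR 1) AND (NOT 1 AND 0)) AND 0) -> 0
  row 22 [10110]: (((0 OR 1) AND (NOT 1 AND 0)) AND 0) -> 0
  row 23 [10111]: (((0 OR 1) AND (NOT 1 AND 0)) AND 0) -> 0
  row 24 [11000]: (((1 OR 1) AND (NOT 0 AND 1)) AND 1) -> 1
  row 25 [11001]: (((1 OR 1) AND (NOT 0 AND 1)) AND 1) -> 1
  row 26 [11010]: (((1 OR 1) AND (NOT 0 AND 1)) AND 1) -> 1
  row 27 [11011]: (((1 OR 1) AND (NOT 0 AND 1)) AND 1) -> 1
  row 28 [11100]: (((1 OR 1) AND (NOT 1 AND 1)) AND 1) -> 0
  row 29 [11101]: (((1 OR 1) AND (NOT 1 AND 1)) AND 1) -> 0
  row 30 [11110]: (((1 OR 1) AND (NOT 1 AND 1)) AND 1) -> 0
  row 31 [11111]: (((1 OR 1) AND (NOT 1 AND 1)) AND 1) -> 0
Full result column, 4 rows per line (a,b,c fixed per line; d,e runs 00..11 left to right):
  rows 0-3 [a,b,c=000]: 0000  = hex 0
  rows 4-7 [a,b,c=001]: 0000  = hex 0
  rows 8-11 [a,b,c=010]: 1111  = hex F
  rows 12-15 [a,b,c=011]: 0000  = hex 0
  rows 16-19 [a,b,c=100]: 0000  = hex 0
  rows 20-23 [a,b,c=101]: 0000  = hex 0
  rows 24-27 [a,b,c=110]: 1111  = hex F
  rows 28-31 [a,b,c=111]: 0000  = hex 0
Output column (row 0 .. row 31) = 00000000111100000000000011110000
Output column grouped in 4s = 0000 0000 1111 0000 0000 0000 1111 0000 = 0x00F000F0
Convert to decimal digit by digit (value = value*16 + digit):
  0 -> 0
  0*16 + 0 = 0
  0*16 + 15 (F) = 15
  15*16 + 0 = 240
  240*16 + 0 = 3840
  3840*16 + 0 = 61440
  61440*16 + 15 (F) = 983055
  983055*16 + 0 = 15728880
Decimal = 15728880

15728880


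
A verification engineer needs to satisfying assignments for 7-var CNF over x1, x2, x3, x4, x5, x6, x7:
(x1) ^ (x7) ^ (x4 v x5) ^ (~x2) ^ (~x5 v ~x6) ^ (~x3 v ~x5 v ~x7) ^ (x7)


CNF with 7 clauses over 7 vars (128 assignments).
An assignment satisfies CNF iff every clause has >=1 true literal.
Check each row (bits = x1,x2,x3,x4,x5,x6,x7; clause T/F shown):
  row 0 [0000000]: clauses=FFFTTTF -> 0
  row 1 [0000001]: clauses=FTFTTTT -> 0
  row 2 [0000010]: clauses=FFFTTTF -> 0
  row 3 [0000011]: clauses=FTFTTTT -> 0
  row 4 [0000100]: clauses=FFTTTTF -> 0
  (every remaining row is evaluated the same way; all 128 results are listed next)
Full result column, 8 rows per line (x1,x2,x3,x4 fixed per line; x5,x6,x7 runs 000..111 left to right):
  rows 0-7 [x1,x2,x3,x4=0000]: 00000000  (ones: 0)
  rows 8-15 [x1,x2,x3,x4=0001]: 00000000  (ones: 0)
  rows 16-23 [x1,x2,x3,x4=0010]: 00000000  (ones: 0)
  rows 24-31 [x1,x2,x3,x4=0011]: 00000000  (ones: 0)
  rows 32-39 [x1,x2,x3,x4=0100]: 00000000  (ones: 0)
  rows 40-47 [x1,x2,x3,x4=0101]: 00000000  (ones: 0)
  rows 48-55 [x1,x2,x3,x4=0110]: 00000000  (ones: 0)
  rows 56-63 [x1,x2,x3,x4=0111]: 00000000  (ones: 0)
  rows 64-71 [x1,x2,x3,x4=1000]: 00000100  (ones: 1)
  rows 72-79 [x1,x2,x3,x4=1001]: 01010100  (ones: 3)
  rows 80-87 [x1,x2,x3,x4=1010]: 00000000  (ones: 0)
  rows 88-95 [x1,x2,x3,x4=1011]: 01010000  (ones: 2)
  rows 96-103 [x1,x2,x3,x4=1100]: 00000000  (ones: 0)
  rows 104-111 [x1,x2,x3,x4=1101]: 00000000  (ones: 0)
  rows 112-119 [x1,x2,x3,x4=1110]: 00000000  (ones: 0)
  rows 120-127 [x1,x2,x3,x4=1111]: 00000000  (ones: 0)
Satisfying assignments = 0+0+0+0+0+0+0+0+1+3+0+2+0+0+0+0 = 6

6


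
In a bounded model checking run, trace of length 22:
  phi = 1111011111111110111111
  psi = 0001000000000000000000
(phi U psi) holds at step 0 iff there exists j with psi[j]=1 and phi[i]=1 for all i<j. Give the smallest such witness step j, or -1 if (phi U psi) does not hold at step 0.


(phi U psi) at 0: need smallest j with psi[j]=1 and phi[i]=1 for all i in [0,j).
Scan from step 0:
  step 0: phi=1, psi=0 -> continue
  step 1: phi=1, psi=0 -> continue
  step 2: phi=1, psi=0 -> continue
  step 3: psi=1 and phi held for [0,3) -> witness found
Witness step = 3

3


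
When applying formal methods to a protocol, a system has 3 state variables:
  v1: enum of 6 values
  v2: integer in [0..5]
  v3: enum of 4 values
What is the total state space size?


State space = product of domain sizes of all variables.
Domain sizes:
  v1 (enum of 6 values): 6
  v2 (integer in [0..5]): 6
  v3 (enum of 4 values): 4
Product = 6 * 6 * 4 = 144

144


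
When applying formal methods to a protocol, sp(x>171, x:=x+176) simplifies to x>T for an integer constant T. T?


Formula: sp(P, x:=E) = exists old_x. (x = E[old_x/x]) AND P[old_x/x] (old_x is the value of x before the assignment; eliminate old_x by solving x = E[old_x/x] for old_x)
Step 1: Precondition P: x>171, i.e. old_x > 171
Step 2: Assignment gives x = old_x + 176, so old_x = x - 176
Step 3: Substitute into P: x - 176 > 171
Step 4: Simplify: x > 171+176 = 347

347


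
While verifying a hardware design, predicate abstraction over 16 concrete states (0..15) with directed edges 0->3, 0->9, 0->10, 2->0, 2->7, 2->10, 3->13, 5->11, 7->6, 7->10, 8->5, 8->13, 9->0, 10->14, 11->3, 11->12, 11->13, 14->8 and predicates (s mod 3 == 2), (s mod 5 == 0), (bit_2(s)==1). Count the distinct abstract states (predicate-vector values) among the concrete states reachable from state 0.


BFS from 0:
Concrete reachable: {0, 3, 5, 8, 9, 10, 11, 12, 13, 14}
Abstract via predicates (s mod 3 == 2), (s mod 5 == 0), (bit_2(s)==1):
  (0,0,0) <- {3, 9}
  (0,0,1) <- {12, 13}
  (0,1,0) <- {0, 10}
  (1,0,0) <- {8, 11}
  (1,0,1) <- {14}
  (1,1,1) <- {5}
Distinct abstract states = 6

6


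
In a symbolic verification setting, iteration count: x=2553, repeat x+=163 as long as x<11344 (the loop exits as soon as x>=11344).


Step 1: x goes from 2553 toward 11344 by 163; the body runs while x<11344, so iterations = ceil((bound-start)/step)
Step 2: Distance=8791
Step 3: ceil(8791/163)=54

54


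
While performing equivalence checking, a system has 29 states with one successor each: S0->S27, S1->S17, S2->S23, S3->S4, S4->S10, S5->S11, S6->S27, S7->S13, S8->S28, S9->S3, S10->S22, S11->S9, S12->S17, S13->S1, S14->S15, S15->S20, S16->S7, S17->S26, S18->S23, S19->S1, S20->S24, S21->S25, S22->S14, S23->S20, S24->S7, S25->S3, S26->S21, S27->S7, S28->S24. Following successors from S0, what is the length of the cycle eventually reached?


Trace from S0 until a state repeats:
  S0 -> S27 -> S7 -> S13 -> S1 -> S17 -> S26 -> S21 -> S25 -> S3 -> S4 -> S10 -> S22 -> S14 -> S15 -> S20 -> S24 -> S7
S7 first seen at step 2, revisited at step 17.
Cycle length = 17 - 2 = 15

15


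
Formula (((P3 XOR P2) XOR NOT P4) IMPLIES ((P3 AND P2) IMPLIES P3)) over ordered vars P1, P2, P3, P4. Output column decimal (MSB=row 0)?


Formula: (((P3 XOR P2) XOR NOT P4) IMPLIES ((P3 AND P2) IMPLIES P3)) over P1, P2, P3, P4 (16 rows)
Evaluate each row (bits = P1,P2,P3,P4, MSB first):
  row 0 [0000]: (((0 XOR 0) XOR NOT 0) IMPLIES ((0 AND 0) IMPLIES 0)) -> 1
  row 1 [0001]: (((0 XOR 0) XOR NOT 1) IMPLIES ((0 AND 0) IMPLIES 0)) -> 1
  row 2 [0010]: (((1 XOR 0) XOR NOT 0) IMPLIES ((1 AND 0) IMPLIES 1)) -> 1
  row 3 [0011]: (((1 XOR 0) XOR NOT 1) IMPLIES ((1 AND 0) IMPLIES 1)) -> 1
  row 4 [0100]: (((0 XOR 1) XOR NOT 0) IMPLIES ((0 AND 1) IMPLIES 0)) -> 1
  row 5 [0101]: (((0 XOR 1) XOR NOT 1) IMPLIES ((0 AND 1) IMPLIES 0)) -> 1
  row 6 [0110]: (((1 XOR 1) XOR NOT 0) IMPLIES ((1 AND 1) IMPLIES 1)) -> 1
  row 7 [0111]: (((1 XOR 1) XOR NOT 1) IMPLIES ((1 AND 1) IMPLIES 1)) -> 1
  row 8 [1000]: (((0 XOR 0) XOR NOT 0) IMPLIES ((0 AND 0) IMPLIES 0)) -> 1
  row 9 [1001]: (((0 XOR 0) XOR NOT 1) IMPLIES ((0 AND 0) IMPLIES 0)) -> 1
  row 10 [1010]: (((1 XOR 0) XOR NOT 0) IMPLIES ((1 AND 0) IMPLIES 1)) -> 1
  row 11 [1011]: (((1 XOR 0) XOR NOT 1) IMPLIES ((1 AND 0) IMPLIES 1)) -> 1
  row 12 [1100]: (((0 XOR 1) XOR NOT 0) IMPLIES ((0 AND 1) IMPLIES 0)) -> 1
  row 13 [1101]: (((0 XOR 1) XOR NOT 1) IMPLIES ((0 AND 1) IMPLIES 0)) -> 1
  row 14 [1110]: (((1 XOR 1) XOR NOT 0) IMPLIES ((1 AND 1) IMPLIES 1)) -> 1
  row 15 [1111]: (((1 XOR 1) XOR NOT 1) IMPLIES ((1 AND 1) IMPLIES 1)) -> 1
Full result column, 4 rows per line (P1,P2 fixed per line; P3,P4 runs 00..11 left to right):
  rows 0-3 [P1,P2=00]: 1111  = hex F
  rows 4-7 [P1,P2=01]: 1111  = hex F
  rows 8-11 [P1,P2=10]: 1111  = hex F
  rows 12-15 [P1,P2=11]: 1111  = hex F
Output column (row 0 .. row 15) = 1111111111111111
Output column grouped in 4s = 1111 1111 1111 1111 = 0xFFFF
Convert to decimal digit by digit (value = value*16 + digit):
  F -> 15
  15*16 + 15 (F) = 255
  255*16 + 15 (F) = 4095
  4095*16 + 15 (F) = 65535
Decimal = 65535

65535


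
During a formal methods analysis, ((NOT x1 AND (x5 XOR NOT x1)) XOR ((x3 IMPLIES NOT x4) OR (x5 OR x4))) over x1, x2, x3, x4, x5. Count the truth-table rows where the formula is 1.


Formula: ((NOT x1 AND (x5 XOR NOT x1)) XOR ((x3 IMPLIES NOT x4) OR (x5 OR x4))) over 5 vars (32 rows)
Evaluate each row (x1, x2, x3, x4, x5 as bits, MSB first):
  row 0 [00000]: ((NOT 0 AND (0 XOR NOT 0)) XOR ((0 IMPLIES NOT 0) OR (0 OR 0))) -> 0
  row 1 [00001]: ((NOT 0 AND (1 XOR NOT 0)) XOR ((0 IMPLIES NOT 0) OR (1 OR 0))) -> 1
  row 2 [00010]: ((NOT 0 AND (0 XOR NOT 0)) XOR ((0 IMPLIES NOT 1) OR (0 OR 1))) -> 0
  row 3 [00011]: ((NOT 0 AND (1 XOR NOT 0)) XOR ((0 IMPLIES NOT 1) OR (1 OR 1))) -> 1
  row 4 [00100]: ((NOT 0 AND (0 XOR NOT 0)) XOR ((1 IMPLIES NOT 0) OR (0 OR 0))) -> 0
  row 5 [00101]: ((NOT 0 AND (1 XOR NOT 0)) XOR ((1 IMPLIES NOT 0) OR (1 OR 0))) -> 1
  row 6 [00110]: ((NOT 0 AND (0 XOR NOT 0)) XOR ((1 IMPLIES NOT 1) OR (0 OR 1))) -> 0
  row 7 [00111]: ((NOT 0 AND (1 XOR NOT 0)) XOR ((1 IMPLIES NOT 1) OR (1 OR 1))) -> 1
  row 8 [01000]: ((NOT 0 AND (0 XOR NOT 0)) XOR ((0 IMPLIES NOT 0) OR (0 OR 0))) -> 0
  row 9 [01001]: ((NOT 0 AND (1 XOR NOT 0)) XOR ((0 IMPLIES NOT 0) OR (1 OR 0))) -> 1
  row 10 [01010]: ((NOT 0 AND (0 XOR NOT 0)) XOR ((0 IMPLIES NOT 1) OR (0 OR 1))) -> 0
  row 11 [01011]: ((NOT 0 AND (1 XOR NOT 0)) XOR ((0 IMPLIES NOT 1) OR (1 OR 1))) -> 1
  row 12 [01100]: ((NOT 0 AND (0 XOR NOT 0)) XOR ((1 IMPLIES NOT 0) OR (0 OR 0))) -> 0
  row 13 [01101]: ((NOT 0 AND (1 XOR NOT 0)) XOR ((1 IMPLIES NOT 0) OR (1 OR 0))) -> 1
  row 14 [01110]: ((NOT 0 AND (0 XOR NOT 0)) XOR ((1 IMPLIES NOT 1) OR (0 OR 1))) -> 0
  row 15 [01111]: ((NOT 0 AND (1 XOR NOT 0)) XOR ((1 IMPLIES NOT 1) OR (1 OR 1))) -> 1
  row 16 [10000]: ((NOT 1 AND (0 XOR NOT 1)) XOR ((0 IMPLIES NOT 0) OR (0 OR 0))) -> 1
  row 17 [10001]: ((NOT 1 AND (1 XOR NOT 1)) XOR ((0 IMPLIES NOT 0) OR (1 OR 0))) -> 1
  row 18 [10010]: ((NOT 1 AND (0 XOR NOT 1)) XOR ((0 IMPLIES NOT 1) OR (0 OR 1))) -> 1
  row 19 [10011]: ((NOT 1 AND (1 XOR NOT 1)) XOR ((0 IMPLIES NOT 1) OR (1 OR 1))) -> 1
  row 20 [10100]: ((NOT 1 AND (0 XOR NOT 1)) XOR ((1 IMPLIES NOT 0) OR (0 OR 0))) -> 1
  row 21 [10101]: ((NOT 1 AND (1 XOR NOT 1)) XOR ((1 IMPLIES NOT 0) OR (1 OR 0))) -> 1
  row 22 [10110]: ((NOT 1 AND (0 XOR NOT 1)) XOR ((1 IMPLIES NOT 1) OR (0 OR 1))) -> 1
  row 23 [10111]: ((NOT 1 AND (1 XOR NOT 1)) XOR ((1 IMPLIES NOT 1) OR (1 OR 1))) -> 1
  row 24 [11000]: ((NOT 1 AND (0 XOR NOT 1)) XOR ((0 IMPLIES NOT 0) OR (0 OR 0))) -> 1
  row 25 [11001]: ((NOT 1 AND (1 XOR NOT 1)) XOR ((0 IMPLIES NOT 0) OR (1 OR 0))) -> 1
  row 26 [11010]: ((NOT 1 AND (0 XOR NOT 1)) XOR ((0 IMPLIES NOT 1) OR (0 OR 1))) -> 1
  row 27 [11011]: ((NOT 1 AND (1 XOR NOT 1)) XOR ((0 IMPLIES NOT 1) OR (1 OR 1))) -> 1
  row 28 [11100]: ((NOT 1 AND (0 XOR NOT 1)) XOR ((1 IMPLIES NOT 0) OR (0 OR 0))) -> 1
  row 29 [11101]: ((NOT 1 AND (1 XOR NOT 1)) XOR ((1 IMPLIES NOT 0) OR (1 OR 0))) -> 1
  row 30 [11110]: ((NOT 1 AND (0 XOR NOT 1)) XOR ((1 IMPLIES NOT 1) OR (0 OR 1))) -> 1
  row 31 [11111]: ((NOT 1 AND (1 XOR NOT 1)) XOR ((1 IMPLIES NOT 1) OR (1 OR 1))) -> 1
Full result column, 8 rows per line (x1,x2 fixed per line; x3,x4,x5 runs 000..111 left to right):
  rows 0-7 [x1,x2=00]: 01010101  (ones: 4)
  rows 8-15 [x1,x2=01]: 01010101  (ones: 4)
  rows 16-23 [x1,x2=10]: 11111111  (ones: 8)
  rows 24-31 [x1,x2=11]: 11111111  (ones: 8)
Count of 1-rows = 4+4+8+8 = 24

24


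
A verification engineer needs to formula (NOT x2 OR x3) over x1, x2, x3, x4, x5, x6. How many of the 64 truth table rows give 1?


Formula: (NOT x2 OR x3) over 6 vars (64 rows)
Evaluate each row (x1, x2, x3, x4, x5, x6 as bits, MSB first):
  row 0 [000000]: (NOT 0 OR 0) -> 1
  row 1 [000001]: (NOT 0 OR 0) -> 1
  row 2 [000010]: (NOT 0 OR 0) -> 1
  row 3 [000011]: (NOT 0 OR 0) -> 1
  row 4 [000100]: (NOT 0 OR 0) -> 1
  (every remaining row is evaluated the same way; all 64 results are listed next)
Full result column, 8 rows per line (x1,x2,x3 fixed per line; x4,x5,x6 runs 000..111 left to right):
  rows 0-7 [x1,x2,x3=000]: 11111111  (ones: 8)
  rows 8-15 [x1,x2,x3=001]: 11111111  (ones: 8)
  rows 16-23 [x1,x2,x3=010]: 00000000  (ones: 0)
  rows 24-31 [x1,x2,x3=011]: 11111111  (ones: 8)
  rows 32-39 [x1,x2,x3=100]: 11111111  (ones: 8)
  rows 40-47 [x1,x2,x3=101]: 11111111  (ones: 8)
  rows 48-55 [x1,x2,x3=110]: 00000000  (ones: 0)
  rows 56-63 [x1,x2,x3=111]: 11111111  (ones: 8)
Count of 1-rows = 8+8+0+8+8+8+0+8 = 48

48


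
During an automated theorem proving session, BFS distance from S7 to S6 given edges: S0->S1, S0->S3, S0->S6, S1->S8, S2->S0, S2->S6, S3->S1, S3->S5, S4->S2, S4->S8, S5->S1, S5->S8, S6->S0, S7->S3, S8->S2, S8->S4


BFS layer-by-layer from S7:
  dist 0: {S7}
  dist 1: {S3}
  dist 2: {S1, S5}
  dist 3: {S8}
  dist 4: {S2, S4}
  dist 5: {S0, S6}
  -> S6 reached at distance 5
Shortest path length = 5

5


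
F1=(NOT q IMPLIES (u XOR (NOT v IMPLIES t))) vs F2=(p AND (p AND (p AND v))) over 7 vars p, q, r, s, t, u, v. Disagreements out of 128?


F1 = (NOT q IMPLIES (u XOR (NOT v IMPLIES t)))
F2 = (p AND (p AND (p AND v)))
Evaluate both on each of 128 rows (bits = p,q,r,s,t,u,v):
  row 0 [0000000]: F1=0 F2=0 -> 0
  row 1 [0000001]: F1=1 F2=0 (differ) -> 1
  row 2 [0000010]: F1=1 F2=0 (differ) -> 1
  row 3 [0000011]: F1=0 F2=0 -> 0
  row 4 [0000100]: F1=1 F2=0 (differ) -> 1
  (every remaining row is evaluated the same way; all 128 results are listed next)
Full result column, 8 rows per line (p,q,r,s fixed per line; t,u,v runs 000..111 left to right):
  rows 0-7 [p,q,r,s=0000]: 01101100  (ones: 4)
  rows 8-15 [p,q,r,s=0001]: 01101100  (ones: 4)
  rows 16-23 [p,q,r,s=0010]: 01101100  (ones: 4)
  rows 24-31 [p,q,r,s=0011]: 01101100  (ones: 4)
  rows 32-39 [p,q,r,s=0100]: 11111111  (ones: 8)
  rows 40-47 [p,q,r,s=0101]: 11111111  (ones: 8)
  rows 48-55 [p,q,r,s=0110]: 11111111  (ones: 8)
  rows 56-63 [p,q,r,s=0111]: 11111111  (ones: 8)
  rows 64-71 [p,q,r,s=1000]: 00111001  (ones: 4)
  rows 72-79 [p,q,r,s=1001]: 00111001  (ones: 4)
  rows 80-87 [p,q,r,s=1010]: 00111001  (ones: 4)
  rows 88-95 [p,q,r,s=1011]: 00111001  (ones: 4)
  rows 96-103 [p,q,r,s=1100]: 10101010  (ones: 4)
  rows 104-111 [p,q,r,s=1101]: 10101010  (ones: 4)
  rows 112-119 [p,q,r,s=1110]: 10101010  (ones: 4)
  rows 120-127 [p,q,r,s=1111]: 10101010  (ones: 4)
Disagreements = 4+4+4+4+8+8+8+8+4+4+4+4+4+4+4+4 = 80

80
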